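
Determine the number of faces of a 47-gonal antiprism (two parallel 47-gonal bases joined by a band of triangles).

96

An antiprism on an n-gon has two n-gon caps and 2n triangles: V = 2·47 = 94, E = 4·47 = 188, F = 2·47 + 2 = 96.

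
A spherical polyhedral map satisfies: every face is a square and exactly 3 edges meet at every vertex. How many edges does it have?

12

Each face has 4 edges and each edge borders two faces, so 2E = 4F.
Each vertex has degree 3, so 3V = 2E and hence V = 4F/3.
Euler: V − E + F = 2 ⇒ (4F/3) − (4F/2) + F = 2.
Multiply by 6: (8 − 12 + 6)F = 12, i.e. 2F = 12.
So F = 6, E = 4·6/2 = 12, V = 4·6/3 = 8.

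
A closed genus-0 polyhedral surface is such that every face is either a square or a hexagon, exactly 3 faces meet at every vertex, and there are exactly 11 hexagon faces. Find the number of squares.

Let x be the number of squares; then F = 11 + x.
Edge–face incidences: 2E = 6·11 + 4·x = 66 + 4x.
Every vertex has degree 3, so 3V = 2E.
Euler: V − E + F = 2 ⇒ (2E)/3 − E + (11 + x) = 2.
Multiply by 6: 2·(2E) − 3·(2E) + 6·(11 + x) = 12, i.e. 66 + 6x − (66 + 4x) = 12.
Collecting terms: 2x = 12, so x = 6.
Then 2E = 66 + 4·6 = 90, so E = 45, V = 2E/3 = 30, F = 11 + 6 = 17.

6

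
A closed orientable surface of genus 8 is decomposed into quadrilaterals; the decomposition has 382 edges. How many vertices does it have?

177

χ = 2 − 2·8 = -14, and every face is a square so 4F = 2E.
F = 2E/4 = 191. Then V = -14 + E − F = -14 + 382 − 191 = 177.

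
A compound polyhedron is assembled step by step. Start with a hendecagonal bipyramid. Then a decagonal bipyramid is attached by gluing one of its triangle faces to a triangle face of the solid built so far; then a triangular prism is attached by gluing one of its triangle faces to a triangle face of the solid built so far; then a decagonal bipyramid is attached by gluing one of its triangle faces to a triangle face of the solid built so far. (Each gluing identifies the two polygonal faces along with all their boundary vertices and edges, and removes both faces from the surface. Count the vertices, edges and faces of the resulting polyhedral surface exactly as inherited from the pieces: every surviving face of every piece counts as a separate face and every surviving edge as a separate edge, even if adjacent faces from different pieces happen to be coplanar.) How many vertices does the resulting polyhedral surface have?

A hendecagonal bipyramid: V=13, E=33, F=22.
Attach a decagonal bipyramid (V=12, E=30, F=20) along a 3-gon: merge 3 vertices and 3 edges, delete both glued faces → V=22, E=60, F=40.
Attach a triangular prism (V=6, E=9, F=5) along a 3-gon: merge 3 vertices and 3 edges, delete both glued faces → V=25, E=66, F=43.
Attach a decagonal bipyramid (V=12, E=30, F=20) along a 3-gon: merge 3 vertices and 3 edges, delete both glued faces → V=34, E=93, F=61.
Check: V − E + F = 34 − 93 + 61 = 2.

34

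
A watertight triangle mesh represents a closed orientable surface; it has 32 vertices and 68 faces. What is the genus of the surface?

2

Every face is a triangle, so 2E = 3·68 = 204, giving E = 102.
χ = V − E + F = 32 − 102 + 68 = -2.
For a closed orientable surface χ = 2 − 2g, so g = (2 − (-2))/2 = 2.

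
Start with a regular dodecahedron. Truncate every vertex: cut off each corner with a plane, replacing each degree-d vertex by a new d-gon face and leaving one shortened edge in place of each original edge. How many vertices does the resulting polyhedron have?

60

The base solid has V = 20, E = 30, F = 12.
Truncation replaces each original edge-end by a new vertex, so V′ = 2E = 60.
Each original edge survives, and each old vertex of degree d contributes d new edges; summing degrees gives Σd = 2E, so E′ = E + 2E = 3E = 90.
Each original face survives and each original vertex becomes one new face: F′ = F + V = 32.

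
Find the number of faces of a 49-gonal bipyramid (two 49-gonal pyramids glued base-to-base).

A bipyramid over an n-gon has 2n triangular faces and n + 2 vertices: V = 49 + 2 = 51, E = 3·49 = 147, F = 2·49 = 98.

98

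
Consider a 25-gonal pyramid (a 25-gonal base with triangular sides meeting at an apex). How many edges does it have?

50

A pyramid on an n-gon base has one n-gon and n triangles: V = 25 + 1 = 26, E = 2·25 = 50, F = 25 + 1 = 26.
Check: V − E + F = 26 − 50 + 26 = 2.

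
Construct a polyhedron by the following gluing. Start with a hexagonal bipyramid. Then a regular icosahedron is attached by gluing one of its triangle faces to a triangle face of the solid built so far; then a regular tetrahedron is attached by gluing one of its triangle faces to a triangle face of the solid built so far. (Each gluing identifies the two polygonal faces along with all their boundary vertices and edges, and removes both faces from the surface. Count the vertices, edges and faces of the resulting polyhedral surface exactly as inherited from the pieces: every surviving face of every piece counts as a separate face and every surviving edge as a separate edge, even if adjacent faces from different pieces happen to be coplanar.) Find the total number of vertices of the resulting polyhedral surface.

A hexagonal bipyramid: V=8, E=18, F=12.
Attach a regular icosahedron (V=12, E=30, F=20) along a 3-gon: merge 3 vertices and 3 edges, delete both glued faces → V=17, E=45, F=30.
Attach a regular tetrahedron (V=4, E=6, F=4) along a 3-gon: merge 3 vertices and 3 edges, delete both glued faces → V=18, E=48, F=32.
Check: V − E + F = 18 − 48 + 32 = 2.

18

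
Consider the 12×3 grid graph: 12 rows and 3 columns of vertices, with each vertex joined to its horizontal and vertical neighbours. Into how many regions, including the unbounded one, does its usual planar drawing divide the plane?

23

The grid has V = 12·3 = 36 vertices and E = 12·2 + 3·11 = 57 edges.
F = 2 − V + E = 2 − 36 + 57 = 23.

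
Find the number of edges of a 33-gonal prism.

A prism on an n-gon has two n-gon bases and n rectangular sides: V = 2·33 = 66, E = 3·33 = 99, F = 33 + 2 = 35.

99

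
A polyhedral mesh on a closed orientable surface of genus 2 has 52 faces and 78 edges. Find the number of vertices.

24

For a closed orientable surface of genus 2, χ = 2 − 2·2 = -2.
V = -2 + E − F = -2 + 78 − 52 = 24.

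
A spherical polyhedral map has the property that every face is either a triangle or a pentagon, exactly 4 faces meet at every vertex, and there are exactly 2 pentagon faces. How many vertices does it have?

10

Let x be the number of triangles; then F = 2 + x.
Edge–face incidences: 2E = 5·2 + 3·x = 10 + 3x.
Every vertex has degree 4, so 4V = 2E.
Euler: V − E + F = 2 ⇒ (2E)/4 − E + (2 + x) = 2.
Multiply by 8: 2·(2E) − 4·(2E) + 8·(2 + x) = 16, i.e. 16 + 8x − 2·(10 + 3x) = 16.
Collecting terms: 2x − 4 = 16, so 2x = 20, so x = 10.
Then 2E = 10 + 3·10 = 40, so E = 20, V = 2E/4 = 10, F = 2 + 10 = 12.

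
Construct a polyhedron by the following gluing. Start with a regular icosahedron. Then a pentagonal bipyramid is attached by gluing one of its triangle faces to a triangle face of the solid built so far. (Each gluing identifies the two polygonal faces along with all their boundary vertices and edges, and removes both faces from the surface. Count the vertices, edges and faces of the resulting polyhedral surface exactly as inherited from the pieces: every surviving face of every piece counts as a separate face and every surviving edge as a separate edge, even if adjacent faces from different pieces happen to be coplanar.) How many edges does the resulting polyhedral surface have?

A regular icosahedron: V=12, E=30, F=20.
Attach a pentagonal bipyramid (V=7, E=15, F=10) along a 3-gon: merge 3 vertices and 3 edges, delete both glued faces → V=16, E=42, F=28.
Check: V − E + F = 16 − 42 + 28 = 2.

42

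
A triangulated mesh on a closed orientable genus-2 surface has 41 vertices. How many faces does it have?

86

χ = 2 − 2·2 = -2, and every face is a triangle so 3F = 2E.
V − E + F = -2 with E = 3F/2 gives 41 − (3/2 − 1)·F = -2, so F = 86 and E = 129.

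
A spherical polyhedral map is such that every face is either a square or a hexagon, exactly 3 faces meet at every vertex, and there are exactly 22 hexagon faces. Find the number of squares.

6

Let x be the number of squares; then F = 22 + x.
Edge–face incidences: 2E = 6·22 + 4·x = 132 + 4x.
Every vertex has degree 3, so 3V = 2E.
Euler: V − E + F = 2 ⇒ (2E)/3 − E + (22 + x) = 2.
Multiply by 6: 2·(2E) − 3·(2E) + 6·(22 + x) = 12, i.e. 132 + 6x − (132 + 4x) = 12.
Collecting terms: 2x = 12, so x = 6.
Then 2E = 132 + 4·6 = 156, so E = 78, V = 2E/3 = 52, F = 22 + 6 = 28.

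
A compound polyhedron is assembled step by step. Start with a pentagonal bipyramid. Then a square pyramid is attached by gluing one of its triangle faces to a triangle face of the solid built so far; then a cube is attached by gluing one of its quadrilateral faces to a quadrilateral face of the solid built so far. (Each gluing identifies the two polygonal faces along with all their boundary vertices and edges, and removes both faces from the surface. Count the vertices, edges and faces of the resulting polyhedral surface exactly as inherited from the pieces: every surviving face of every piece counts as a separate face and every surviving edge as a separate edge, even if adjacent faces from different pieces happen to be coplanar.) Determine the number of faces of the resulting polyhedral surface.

A pentagonal bipyramid: V=7, E=15, F=10.
Attach a square pyramid (V=5, E=8, F=5) along a 3-gon: merge 3 vertices and 3 edges, delete both glued faces → V=9, E=20, F=13.
Attach a cube (V=8, E=12, F=6) along a 4-gon: merge 4 vertices and 4 edges, delete both glued faces → V=13, E=28, F=17.
Check: V − E + F = 13 − 28 + 17 = 2.

17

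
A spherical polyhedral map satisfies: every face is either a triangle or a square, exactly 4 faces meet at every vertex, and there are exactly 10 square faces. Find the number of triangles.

Let x be the number of triangles; then F = 10 + x.
Edge–face incidences: 2E = 4·10 + 3·x = 40 + 3x.
Every vertex has degree 4, so 4V = 2E.
Euler: V − E + F = 2 ⇒ (2E)/4 − E + (10 + x) = 2.
Multiply by 8: 2·(2E) − 4·(2E) + 8·(10 + x) = 16, i.e. 80 + 8x − 2·(40 + 3x) = 16.
Collecting terms: 2x = 16, so x = 8.
Then 2E = 40 + 3·8 = 64, so E = 32, V = 2E/4 = 16, F = 10 + 8 = 18.

8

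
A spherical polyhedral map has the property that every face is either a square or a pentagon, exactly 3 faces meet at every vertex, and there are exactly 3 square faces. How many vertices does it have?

14

Let x be the number of pentagons; then F = 3 + x.
Edge–face incidences: 2E = 4·3 + 5·x = 12 + 5x.
Every vertex has degree 3, so 3V = 2E.
Euler: V − E + F = 2 ⇒ (2E)/3 − E + (3 + x) = 2.
Multiply by 6: 2·(2E) − 3·(2E) + 6·(3 + x) = 12, i.e. 18 + 6x − (12 + 5x) = 12.
Collecting terms: x + 6 = 12, so x = 6.
Then 2E = 12 + 5·6 = 42, so E = 21, V = 2E/3 = 14, F = 3 + 6 = 9.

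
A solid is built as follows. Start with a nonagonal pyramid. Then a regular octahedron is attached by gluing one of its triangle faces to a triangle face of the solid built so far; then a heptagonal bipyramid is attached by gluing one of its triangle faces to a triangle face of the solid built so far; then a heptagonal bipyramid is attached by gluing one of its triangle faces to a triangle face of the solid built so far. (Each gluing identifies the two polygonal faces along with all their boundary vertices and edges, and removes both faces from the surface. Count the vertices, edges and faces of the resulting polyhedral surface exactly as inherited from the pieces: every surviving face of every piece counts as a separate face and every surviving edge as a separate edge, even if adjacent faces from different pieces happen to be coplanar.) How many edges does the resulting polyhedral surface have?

63

A nonagonal pyramid: V=10, E=18, F=10.
Attach a regular octahedron (V=6, E=12, F=8) along a 3-gon: merge 3 vertices and 3 edges, delete both glued faces → V=13, E=27, F=16.
Attach a heptagonal bipyramid (V=9, E=21, F=14) along a 3-gon: merge 3 vertices and 3 edges, delete both glued faces → V=19, E=45, F=28.
Attach a heptagonal bipyramid (V=9, E=21, F=14) along a 3-gon: merge 3 vertices and 3 edges, delete both glued faces → V=25, E=63, F=40.
Check: V − E + F = 25 − 63 + 40 = 2.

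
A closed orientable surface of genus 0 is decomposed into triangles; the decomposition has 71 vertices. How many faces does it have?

138

χ = 2 − 2·0 = 2, and every face is a triangle so 3F = 2E.
V − E + F = 2 with E = 3F/2 gives 71 − (3/2 − 1)·F = 2, so F = 138 and E = 207.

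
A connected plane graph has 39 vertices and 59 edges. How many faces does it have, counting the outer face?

Euler's formula for a connected plane graph: V − E + F = 2, so F = 2 − 39 + 59 = 22.

22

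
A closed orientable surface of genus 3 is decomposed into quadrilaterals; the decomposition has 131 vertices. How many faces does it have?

χ = 2 − 2·3 = -4, and every face is a square so 4F = 2E.
V − E + F = -4 with E = 4F/2 gives 131 − (4/2 − 1)·F = -4, so F = 135 and E = 270.

135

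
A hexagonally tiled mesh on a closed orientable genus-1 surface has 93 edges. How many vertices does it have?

62

χ = 2 − 2·1 = 0, and every face is a hexagon so 6F = 2E.
F = 2E/6 = 31. Then V = 0 + E − F = 0 + 93 − 31 = 62.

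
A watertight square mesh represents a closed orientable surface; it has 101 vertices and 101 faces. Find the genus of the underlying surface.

Every face is a square, so 2E = 4·101 = 404, giving E = 202.
χ = V − E + F = 101 − 202 + 101 = 0.
For a closed orientable surface χ = 2 − 2g, so g = (2 − (0))/2 = 1.

1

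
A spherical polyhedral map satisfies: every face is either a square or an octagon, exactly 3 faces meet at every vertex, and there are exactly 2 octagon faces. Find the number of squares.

8

Let x be the number of squares; then F = 2 + x.
Edge–face incidences: 2E = 8·2 + 4·x = 16 + 4x.
Every vertex has degree 3, so 3V = 2E.
Euler: V − E + F = 2 ⇒ (2E)/3 − E + (2 + x) = 2.
Multiply by 6: 2·(2E) − 3·(2E) + 6·(2 + x) = 12, i.e. 12 + 6x − (16 + 4x) = 12.
Collecting terms: 2x − 4 = 12, so 2x = 16, so x = 8.
Then 2E = 16 + 4·8 = 48, so E = 24, V = 2E/3 = 16, F = 2 + 8 = 10.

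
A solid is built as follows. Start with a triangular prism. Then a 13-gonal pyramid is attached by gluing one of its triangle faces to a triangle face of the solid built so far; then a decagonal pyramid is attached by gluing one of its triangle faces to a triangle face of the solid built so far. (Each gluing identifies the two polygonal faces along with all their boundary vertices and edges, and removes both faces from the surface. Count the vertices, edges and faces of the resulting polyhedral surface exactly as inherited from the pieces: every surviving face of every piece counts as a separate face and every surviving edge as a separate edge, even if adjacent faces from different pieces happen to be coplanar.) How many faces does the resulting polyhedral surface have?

A triangular prism: V=6, E=9, F=5.
Attach a 13-gonal pyramid (V=14, E=26, F=14) along a 3-gon: merge 3 vertices and 3 edges, delete both glued faces → V=17, E=32, F=17.
Attach a decagonal pyramid (V=11, E=20, F=11) along a 3-gon: merge 3 vertices and 3 edges, delete both glued faces → V=25, E=49, F=26.
Check: V − E + F = 25 − 49 + 26 = 2.

26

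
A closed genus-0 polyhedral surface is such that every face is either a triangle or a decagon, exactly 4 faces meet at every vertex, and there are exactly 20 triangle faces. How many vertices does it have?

20

Let x be the number of decagons; then F = 20 + x.
Edge–face incidences: 2E = 3·20 + 10·x = 60 + 10x.
Every vertex has degree 4, so 4V = 2E.
Euler: V − E + F = 2 ⇒ (2E)/4 − E + (20 + x) = 2.
Multiply by 8: 2·(2E) − 4·(2E) + 8·(20 + x) = 16, i.e. 160 + 8x − 2·(60 + 10x) = 16.
Collecting terms: −12x + 40 = 16, so −12x = −24, so x = 2.
Then 2E = 60 + 10·2 = 80, so E = 40, V = 2E/4 = 20, F = 20 + 2 = 22.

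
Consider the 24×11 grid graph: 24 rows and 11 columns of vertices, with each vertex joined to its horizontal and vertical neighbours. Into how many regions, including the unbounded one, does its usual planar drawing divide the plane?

231

The grid has V = 24·11 = 264 vertices and E = 24·10 + 11·23 = 493 edges.
F = 2 − V + E = 2 − 264 + 493 = 231.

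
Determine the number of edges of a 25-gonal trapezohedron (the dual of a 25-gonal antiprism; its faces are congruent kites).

The n-trapezohedron (dual of the n-antiprism) has V = 2·25 + 2 = 52, E = 4·25 = 100, F = 2·25 = 50.
Check: V − E + F = 52 − 100 + 50 = 2.

100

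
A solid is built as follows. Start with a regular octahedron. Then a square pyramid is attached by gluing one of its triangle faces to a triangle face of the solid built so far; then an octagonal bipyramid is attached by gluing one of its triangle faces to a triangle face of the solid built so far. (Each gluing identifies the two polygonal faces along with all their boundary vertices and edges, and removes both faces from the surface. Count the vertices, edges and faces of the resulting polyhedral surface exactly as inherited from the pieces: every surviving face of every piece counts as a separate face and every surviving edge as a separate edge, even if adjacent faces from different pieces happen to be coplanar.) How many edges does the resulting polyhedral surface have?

38

A regular octahedron: V=6, E=12, F=8.
Attach a square pyramid (V=5, E=8, F=5) along a 3-gon: merge 3 vertices and 3 edges, delete both glued faces → V=8, E=17, F=11.
Attach an octagonal bipyramid (V=10, E=24, F=16) along a 3-gon: merge 3 vertices and 3 edges, delete both glued faces → V=15, E=38, F=25.
Check: V − E + F = 15 − 38 + 25 = 2.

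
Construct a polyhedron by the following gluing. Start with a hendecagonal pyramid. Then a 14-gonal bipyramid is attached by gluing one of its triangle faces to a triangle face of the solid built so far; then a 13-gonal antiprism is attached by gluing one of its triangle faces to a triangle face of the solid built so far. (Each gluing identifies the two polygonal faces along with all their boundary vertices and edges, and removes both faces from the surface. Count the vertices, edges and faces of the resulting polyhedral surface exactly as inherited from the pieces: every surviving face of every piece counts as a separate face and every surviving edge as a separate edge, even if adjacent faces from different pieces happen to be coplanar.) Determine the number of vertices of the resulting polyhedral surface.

48

A hendecagonal pyramid: V=12, E=22, F=12.
Attach a 14-gonal bipyramid (V=16, E=42, F=28) along a 3-gon: merge 3 vertices and 3 edges, delete both glued faces → V=25, E=61, F=38.
Attach a 13-gonal antiprism (V=26, E=52, F=28) along a 3-gon: merge 3 vertices and 3 edges, delete both glued faces → V=48, E=110, F=64.
Check: V − E + F = 48 − 110 + 64 = 2.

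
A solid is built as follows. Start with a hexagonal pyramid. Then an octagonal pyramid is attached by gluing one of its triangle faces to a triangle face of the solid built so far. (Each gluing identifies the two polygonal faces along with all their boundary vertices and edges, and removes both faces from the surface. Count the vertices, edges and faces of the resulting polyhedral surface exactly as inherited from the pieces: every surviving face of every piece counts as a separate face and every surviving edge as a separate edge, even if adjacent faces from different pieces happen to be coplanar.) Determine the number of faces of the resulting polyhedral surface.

A hexagonal pyramid: V=7, E=12, F=7.
Attach an octagonal pyramid (V=9, E=16, F=9) along a 3-gon: merge 3 vertices and 3 edges, delete both glued faces → V=13, E=25, F=14.
Check: V − E + F = 13 − 25 + 14 = 2.

14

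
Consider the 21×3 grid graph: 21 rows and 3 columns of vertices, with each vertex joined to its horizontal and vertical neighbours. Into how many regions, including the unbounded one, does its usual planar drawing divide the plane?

The grid has V = 21·3 = 63 vertices and E = 21·2 + 3·20 = 102 edges.
F = 2 − V + E = 2 − 63 + 102 = 41.

41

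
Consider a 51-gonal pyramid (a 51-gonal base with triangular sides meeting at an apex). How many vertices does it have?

A pyramid on an n-gon base has one n-gon and n triangles: V = 51 + 1 = 52, E = 2·51 = 102, F = 51 + 1 = 52.
Check: V − E + F = 52 − 102 + 52 = 2.

52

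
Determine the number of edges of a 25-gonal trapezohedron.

The n-trapezohedron (dual of the n-antiprism) has V = 2·25 + 2 = 52, E = 4·25 = 100, F = 2·25 = 50.

100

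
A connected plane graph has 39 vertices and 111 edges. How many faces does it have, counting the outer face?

Euler's formula for a connected plane graph: V − E + F = 2, so F = 2 − 39 + 111 = 74.

74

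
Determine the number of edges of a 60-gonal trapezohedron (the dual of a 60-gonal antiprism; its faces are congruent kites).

The n-trapezohedron (dual of the n-antiprism) has V = 2·60 + 2 = 122, E = 4·60 = 240, F = 2·60 = 120.

240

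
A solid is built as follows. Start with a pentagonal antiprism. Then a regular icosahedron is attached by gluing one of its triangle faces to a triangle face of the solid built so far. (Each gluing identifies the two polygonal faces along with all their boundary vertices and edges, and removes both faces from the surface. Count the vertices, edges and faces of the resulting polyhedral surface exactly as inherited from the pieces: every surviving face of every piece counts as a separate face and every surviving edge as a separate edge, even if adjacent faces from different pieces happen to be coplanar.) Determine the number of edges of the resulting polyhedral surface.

A pentagonal antiprism: V=10, E=20, F=12.
Attach a regular icosahedron (V=12, E=30, F=20) along a 3-gon: merge 3 vertices and 3 edges, delete both glued faces → V=19, E=47, F=30.
Check: V − E + F = 19 − 47 + 30 = 2.

47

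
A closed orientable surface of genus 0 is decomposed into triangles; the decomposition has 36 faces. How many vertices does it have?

χ = 2 − 2·0 = 2, and every face is a triangle so 3F = 2E.
E = 3·36/2 = 54. Then V = 2 + E − F = 2 + 54 − 36 = 20.

20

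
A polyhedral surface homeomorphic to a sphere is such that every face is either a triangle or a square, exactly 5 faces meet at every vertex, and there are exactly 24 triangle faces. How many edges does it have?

Let x be the number of squares; then F = 24 + x.
Edge–face incidences: 2E = 3·24 + 4·x = 72 + 4x.
Every vertex has degree 5, so 5V = 2E.
Euler: V − E + F = 2 ⇒ (2E)/5 − E + (24 + x) = 2.
Multiply by 10: 2·(2E) − 5·(2E) + 10·(24 + x) = 20, i.e. 240 + 10x − 3·(72 + 4x) = 20.
Collecting terms: −2x + 24 = 20, so −2x = −4, so x = 2.
Then 2E = 72 + 4·2 = 80, so E = 40, V = 2E/5 = 16, F = 24 + 2 = 26.

40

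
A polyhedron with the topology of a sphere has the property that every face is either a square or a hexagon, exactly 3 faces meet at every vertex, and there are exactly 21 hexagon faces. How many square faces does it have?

Let x be the number of squares; then F = 21 + x.
Edge–face incidences: 2E = 6·21 + 4·x = 126 + 4x.
Every vertex has degree 3, so 3V = 2E.
Euler: V − E + F = 2 ⇒ (2E)/3 − E + (21 + x) = 2.
Multiply by 6: 2·(2E) − 3·(2E) + 6·(21 + x) = 12, i.e. 126 + 6x − (126 + 4x) = 12.
Collecting terms: 2x = 12, so x = 6.
Then 2E = 126 + 4·6 = 150, so E = 75, V = 2E/3 = 50, F = 21 + 6 = 27.

6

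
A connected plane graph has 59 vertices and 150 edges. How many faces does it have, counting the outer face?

93

Euler's formula for a connected plane graph: V − E + F = 2, so F = 2 − 59 + 150 = 93.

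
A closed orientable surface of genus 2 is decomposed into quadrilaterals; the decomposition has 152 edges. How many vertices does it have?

χ = 2 − 2·2 = -2, and every face is a square so 4F = 2E.
F = 2E/4 = 76. Then V = -2 + E − F = -2 + 152 − 76 = 74.

74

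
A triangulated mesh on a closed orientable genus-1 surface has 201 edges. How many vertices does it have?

χ = 2 − 2·1 = 0, and every face is a triangle so 3F = 2E.
F = 2E/3 = 134. Then V = 0 + E − F = 0 + 201 − 134 = 67.

67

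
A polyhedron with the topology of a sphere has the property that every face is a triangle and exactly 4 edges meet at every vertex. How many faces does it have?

Each face has 3 edges and each edge borders two faces, so 2E = 3F.
Each vertex has degree 4, so 4V = 2E and hence V = 3F/4.
Euler: V − E + F = 2 ⇒ (3F/4) − (3F/2) + F = 2.
Multiply by 8: (6 − 12 + 8)F = 16, i.e. 2F = 16.
So F = 8, E = 3·8/2 = 12, V = 3·8/4 = 6.

8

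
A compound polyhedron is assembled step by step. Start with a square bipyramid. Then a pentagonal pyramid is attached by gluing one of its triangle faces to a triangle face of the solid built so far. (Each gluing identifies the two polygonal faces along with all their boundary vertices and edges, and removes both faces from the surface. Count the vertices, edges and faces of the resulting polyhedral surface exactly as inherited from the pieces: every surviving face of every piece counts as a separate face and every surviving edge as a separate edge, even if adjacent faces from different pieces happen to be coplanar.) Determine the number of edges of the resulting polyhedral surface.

A square bipyramid: V=6, E=12, F=8.
Attach a pentagonal pyramid (V=6, E=10, F=6) along a 3-gon: merge 3 vertices and 3 edges, delete both glued faces → V=9, E=19, F=12.
Check: V − E + F = 9 − 19 + 12 = 2.

19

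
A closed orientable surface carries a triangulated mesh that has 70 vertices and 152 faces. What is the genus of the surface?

4

Every face is a triangle, so 2E = 3·152 = 456, giving E = 228.
χ = V − E + F = 70 − 228 + 152 = -6.
For a closed orientable surface χ = 2 − 2g, so g = (2 − (-6))/2 = 4.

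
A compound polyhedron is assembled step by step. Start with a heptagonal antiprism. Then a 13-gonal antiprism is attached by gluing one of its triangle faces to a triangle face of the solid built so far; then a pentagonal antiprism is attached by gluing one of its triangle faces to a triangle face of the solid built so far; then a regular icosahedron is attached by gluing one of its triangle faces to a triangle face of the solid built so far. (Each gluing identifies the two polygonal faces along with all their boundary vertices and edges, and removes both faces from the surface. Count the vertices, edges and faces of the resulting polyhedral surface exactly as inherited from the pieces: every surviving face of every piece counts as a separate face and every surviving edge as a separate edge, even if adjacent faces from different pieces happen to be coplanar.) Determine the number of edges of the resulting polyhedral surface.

121

A heptagonal antiprism: V=14, E=28, F=16.
Attach a 13-gonal antiprism (V=26, E=52, F=28) along a 3-gon: merge 3 vertices and 3 edges, delete both glued faces → V=37, E=77, F=42.
Attach a pentagonal antiprism (V=10, E=20, F=12) along a 3-gon: merge 3 vertices and 3 edges, delete both glued faces → V=44, E=94, F=52.
Attach a regular icosahedron (V=12, E=30, F=20) along a 3-gon: merge 3 vertices and 3 edges, delete both glued faces → V=53, E=121, F=70.
Check: V − E + F = 53 − 121 + 70 = 2.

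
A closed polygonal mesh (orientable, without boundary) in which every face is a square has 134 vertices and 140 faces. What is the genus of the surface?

Every face is a square, so 2E = 4·140 = 560, giving E = 280.
χ = V − E + F = 134 − 280 + 140 = -6.
For a closed orientable surface χ = 2 − 2g, so g = (2 − (-6))/2 = 4.

4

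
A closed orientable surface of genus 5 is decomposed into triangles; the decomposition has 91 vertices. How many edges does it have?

χ = 2 − 2·5 = -8, and every face is a triangle so 3F = 2E.
V − E + F = -8 with E = 3F/2 gives 91 − (3/2 − 1)·F = -8, so F = 198 and E = 297.

297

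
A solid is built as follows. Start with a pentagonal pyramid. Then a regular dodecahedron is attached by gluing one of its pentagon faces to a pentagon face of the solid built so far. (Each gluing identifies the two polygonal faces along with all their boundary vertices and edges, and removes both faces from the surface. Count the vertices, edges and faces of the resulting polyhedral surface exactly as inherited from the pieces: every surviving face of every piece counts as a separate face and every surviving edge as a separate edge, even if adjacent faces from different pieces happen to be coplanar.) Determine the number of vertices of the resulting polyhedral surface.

21

A pentagonal pyramid: V=6, E=10, F=6.
Attach a regular dodecahedron (V=20, E=30, F=12) along a 5-gon: merge 5 vertices and 5 edges, delete both glued faces → V=21, E=35, F=16.
Check: V − E + F = 21 − 35 + 16 = 2.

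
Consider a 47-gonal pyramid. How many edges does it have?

94

A pyramid on an n-gon base has one n-gon and n triangles: V = 47 + 1 = 48, E = 2·47 = 94, F = 47 + 1 = 48.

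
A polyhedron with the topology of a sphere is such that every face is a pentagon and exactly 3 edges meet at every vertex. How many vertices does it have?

20

Each face has 5 edges and each edge borders two faces, so 2E = 5F.
Each vertex has degree 3, so 3V = 2E and hence V = 5F/3.
Euler: V − E + F = 2 ⇒ (5F/3) − (5F/2) + F = 2.
Multiply by 6: (10 − 15 + 6)F = 12, i.e. 1F = 12.
So F = 12, E = 5·12/2 = 30, V = 5·12/3 = 20.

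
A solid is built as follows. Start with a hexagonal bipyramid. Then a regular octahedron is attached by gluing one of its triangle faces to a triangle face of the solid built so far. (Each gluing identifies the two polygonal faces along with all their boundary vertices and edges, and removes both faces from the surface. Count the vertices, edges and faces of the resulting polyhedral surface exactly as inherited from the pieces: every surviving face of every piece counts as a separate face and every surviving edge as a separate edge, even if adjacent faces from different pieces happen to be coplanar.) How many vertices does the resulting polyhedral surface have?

11

A hexagonal bipyramid: V=8, E=18, F=12.
Attach a regular octahedron (V=6, E=12, F=8) along a 3-gon: merge 3 vertices and 3 edges, delete both glued faces → V=11, E=27, F=18.
Check: V − E + F = 11 − 27 + 18 = 2.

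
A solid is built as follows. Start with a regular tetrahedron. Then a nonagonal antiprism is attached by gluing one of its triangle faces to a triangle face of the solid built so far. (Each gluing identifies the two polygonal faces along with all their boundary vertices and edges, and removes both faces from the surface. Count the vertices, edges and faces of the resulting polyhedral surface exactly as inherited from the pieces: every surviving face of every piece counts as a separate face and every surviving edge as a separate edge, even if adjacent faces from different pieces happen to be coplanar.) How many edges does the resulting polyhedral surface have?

A regular tetrahedron: V=4, E=6, F=4.
Attach a nonagonal antiprism (V=18, E=36, F=20) along a 3-gon: merge 3 vertices and 3 edges, delete both glued faces → V=19, E=39, F=22.
Check: V − E + F = 19 − 39 + 22 = 2.

39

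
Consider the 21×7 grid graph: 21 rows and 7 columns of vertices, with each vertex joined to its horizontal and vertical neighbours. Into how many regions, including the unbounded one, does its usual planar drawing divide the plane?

121

The grid has V = 21·7 = 147 vertices and E = 21·6 + 7·20 = 266 edges.
F = 2 − V + E = 2 − 147 + 266 = 121.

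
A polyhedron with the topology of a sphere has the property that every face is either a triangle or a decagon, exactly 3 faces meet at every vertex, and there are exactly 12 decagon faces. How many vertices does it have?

60

Let x be the number of triangles; then F = 12 + x.
Edge–face incidences: 2E = 10·12 + 3·x = 120 + 3x.
Every vertex has degree 3, so 3V = 2E.
Euler: V − E + F = 2 ⇒ (2E)/3 − E + (12 + x) = 2.
Multiply by 6: 2·(2E) − 3·(2E) + 6·(12 + x) = 12, i.e. 72 + 6x − (120 + 3x) = 12.
Collecting terms: 3x − 48 = 12, so 3x = 60, so x = 20.
Then 2E = 120 + 3·20 = 180, so E = 90, V = 2E/3 = 60, F = 12 + 20 = 32.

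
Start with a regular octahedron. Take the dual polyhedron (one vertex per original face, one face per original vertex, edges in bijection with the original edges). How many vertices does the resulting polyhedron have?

The base solid has V = 6, E = 12, F = 8.
The dual swaps V and F and preserves E: V′ = F = 8, E′ = E = 12, F′ = V = 6.

8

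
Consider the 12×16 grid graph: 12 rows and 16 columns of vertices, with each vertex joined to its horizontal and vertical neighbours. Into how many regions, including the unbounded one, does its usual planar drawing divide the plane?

The grid has V = 12·16 = 192 vertices and E = 12·15 + 16·11 = 356 edges.
F = 2 − V + E = 2 − 192 + 356 = 166.

166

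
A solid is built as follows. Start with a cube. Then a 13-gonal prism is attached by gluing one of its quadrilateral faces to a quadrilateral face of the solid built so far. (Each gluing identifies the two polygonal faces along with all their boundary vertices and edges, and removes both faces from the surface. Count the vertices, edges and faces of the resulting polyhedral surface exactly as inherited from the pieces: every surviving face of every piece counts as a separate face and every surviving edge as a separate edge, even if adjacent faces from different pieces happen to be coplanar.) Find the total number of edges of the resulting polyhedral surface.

47

A cube: V=8, E=12, F=6.
Attach a 13-gonal prism (V=26, E=39, F=15) along a 4-gon: merge 4 vertices and 4 edges, delete both glued faces → V=30, E=47, F=19.
Check: V − E + F = 30 − 47 + 19 = 2.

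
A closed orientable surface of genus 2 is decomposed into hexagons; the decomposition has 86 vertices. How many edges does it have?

χ = 2 − 2·2 = -2, and every face is a hexagon so 6F = 2E.
V − E + F = -2 with E = 6F/2 gives 86 − (6/2 − 1)·F = -2, so F = 44 and E = 132.

132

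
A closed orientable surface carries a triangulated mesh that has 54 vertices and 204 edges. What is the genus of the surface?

Every face is a triangle and each edge borders two faces, so 3F = 2·204, giving F = 136.
χ = V − E + F = 54 − 204 + 136 = -14.
For a closed orientable surface χ = 2 − 2g, so g = (2 − (-14))/2 = 8.

8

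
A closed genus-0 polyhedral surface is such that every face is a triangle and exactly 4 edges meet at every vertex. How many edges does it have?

Each face has 3 edges and each edge borders two faces, so 2E = 3F.
Each vertex has degree 4, so 4V = 2E and hence V = 3F/4.
Euler: V − E + F = 2 ⇒ (3F/4) − (3F/2) + F = 2.
Multiply by 8: (6 − 12 + 8)F = 16, i.e. 2F = 16.
So F = 8, E = 3·8/2 = 12, V = 3·8/4 = 6.

12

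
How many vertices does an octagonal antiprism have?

16

An antiprism on an n-gon has two n-gon caps and 2n triangles: V = 2·8 = 16, E = 4·8 = 32, F = 2·8 + 2 = 18.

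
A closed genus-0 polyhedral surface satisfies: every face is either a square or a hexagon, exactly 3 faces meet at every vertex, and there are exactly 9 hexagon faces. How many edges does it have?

39

Let x be the number of squares; then F = 9 + x.
Edge–face incidences: 2E = 6·9 + 4·x = 54 + 4x.
Every vertex has degree 3, so 3V = 2E.
Euler: V − E + F = 2 ⇒ (2E)/3 − E + (9 + x) = 2.
Multiply by 6: 2·(2E) − 3·(2E) + 6·(9 + x) = 12, i.e. 54 + 6x − (54 + 4x) = 12.
Collecting terms: 2x = 12, so x = 6.
Then 2E = 54 + 4·6 = 78, so E = 39, V = 2E/3 = 26, F = 9 + 6 = 15.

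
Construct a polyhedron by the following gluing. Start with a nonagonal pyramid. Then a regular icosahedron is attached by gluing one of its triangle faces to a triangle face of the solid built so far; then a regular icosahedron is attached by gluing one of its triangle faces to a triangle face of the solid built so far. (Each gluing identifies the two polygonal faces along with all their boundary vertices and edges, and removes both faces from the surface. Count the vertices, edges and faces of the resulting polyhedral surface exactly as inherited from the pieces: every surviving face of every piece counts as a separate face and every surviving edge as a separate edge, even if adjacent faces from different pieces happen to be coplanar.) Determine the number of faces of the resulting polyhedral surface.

46

A nonagonal pyramid: V=10, E=18, F=10.
Attach a regular icosahedron (V=12, E=30, F=20) along a 3-gon: merge 3 vertices and 3 edges, delete both glued faces → V=19, E=45, F=28.
Attach a regular icosahedron (V=12, E=30, F=20) along a 3-gon: merge 3 vertices and 3 edges, delete both glued faces → V=28, E=72, F=46.
Check: V − E + F = 28 − 72 + 46 = 2.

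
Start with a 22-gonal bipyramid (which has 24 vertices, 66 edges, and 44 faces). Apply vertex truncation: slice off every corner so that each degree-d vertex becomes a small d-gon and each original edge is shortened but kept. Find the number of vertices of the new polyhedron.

132

Truncation replaces each original edge-end by a new vertex, so V′ = 2E = 132.
Each original edge survives, and each old vertex of degree d contributes d new edges; summing degrees gives Σd = 2E, so E′ = E + 2E = 3E = 198.
Each original face survives and each original vertex becomes one new face: F′ = F + V = 68.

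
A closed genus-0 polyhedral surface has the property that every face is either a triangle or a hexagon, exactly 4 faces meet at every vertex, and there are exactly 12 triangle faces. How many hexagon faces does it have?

Let x be the number of hexagons; then F = 12 + x.
Edge–face incidences: 2E = 3·12 + 6·x = 36 + 6x.
Every vertex has degree 4, so 4V = 2E.
Euler: V − E + F = 2 ⇒ (2E)/4 − E + (12 + x) = 2.
Multiply by 8: 2·(2E) − 4·(2E) + 8·(12 + x) = 16, i.e. 96 + 8x − 2·(36 + 6x) = 16.
Collecting terms: −4x + 24 = 16, so −4x = −8, so x = 2.
Then 2E = 36 + 6·2 = 48, so E = 24, V = 2E/4 = 12, F = 12 + 2 = 14.

2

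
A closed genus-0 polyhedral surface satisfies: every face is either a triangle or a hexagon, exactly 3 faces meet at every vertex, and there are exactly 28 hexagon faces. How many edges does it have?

90

Let x be the number of triangles; then F = 28 + x.
Edge–face incidences: 2E = 6·28 + 3·x = 168 + 3x.
Every vertex has degree 3, so 3V = 2E.
Euler: V − E + F = 2 ⇒ (2E)/3 − E + (28 + x) = 2.
Multiply by 6: 2·(2E) − 3·(2E) + 6·(28 + x) = 12, i.e. 168 + 6x − (168 + 3x) = 12.
Collecting terms: 3x = 12, so x = 4.
Then 2E = 168 + 3·4 = 180, so E = 90, V = 2E/3 = 60, F = 28 + 4 = 32.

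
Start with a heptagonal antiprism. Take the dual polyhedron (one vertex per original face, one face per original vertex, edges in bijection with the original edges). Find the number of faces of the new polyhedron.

The base solid has V = 14, E = 28, F = 16.
The dual swaps V and F and preserves E: V′ = F = 16, E′ = E = 28, F′ = V = 14.

14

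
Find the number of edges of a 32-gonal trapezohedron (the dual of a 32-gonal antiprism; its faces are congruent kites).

The n-trapezohedron (dual of the n-antiprism) has V = 2·32 + 2 = 66, E = 4·32 = 128, F = 2·32 = 64.

128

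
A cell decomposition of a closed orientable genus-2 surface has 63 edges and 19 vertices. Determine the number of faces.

42

For a closed orientable surface of genus 2, χ = 2 − 2·2 = -2.
F = -2 − V + E = -2 − 19 + 63 = 42.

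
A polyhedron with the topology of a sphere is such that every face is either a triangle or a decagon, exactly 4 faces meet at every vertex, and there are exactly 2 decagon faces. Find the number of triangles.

Let x be the number of triangles; then F = 2 + x.
Edge–face incidences: 2E = 10·2 + 3·x = 20 + 3x.
Every vertex has degree 4, so 4V = 2E.
Euler: V − E + F = 2 ⇒ (2E)/4 − E + (2 + x) = 2.
Multiply by 8: 2·(2E) − 4·(2E) + 8·(2 + x) = 16, i.e. 16 + 8x − 2·(20 + 3x) = 16.
Collecting terms: 2x − 24 = 16, so 2x = 40, so x = 20.
Then 2E = 20 + 3·20 = 80, so E = 40, V = 2E/4 = 20, F = 2 + 20 = 22.

20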